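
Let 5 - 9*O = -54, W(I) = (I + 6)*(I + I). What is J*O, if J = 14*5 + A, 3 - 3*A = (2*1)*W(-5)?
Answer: 13747/27 ≈ 509.15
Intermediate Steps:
W(I) = 2*I*(6 + I) (W(I) = (6 + I)*(2*I) = 2*I*(6 + I))
A = 23/3 (A = 1 - 2*1*2*(-5)*(6 - 5)/3 = 1 - 2*2*(-5)*1/3 = 1 - 2*(-10)/3 = 1 - ⅓*(-20) = 1 + 20/3 = 23/3 ≈ 7.6667)
J = 233/3 (J = 14*5 + 23/3 = 70 + 23/3 = 233/3 ≈ 77.667)
O = 59/9 (O = 5/9 - ⅑*(-54) = 5/9 + 6 = 59/9 ≈ 6.5556)
J*O = (233/3)*(59/9) = 13747/27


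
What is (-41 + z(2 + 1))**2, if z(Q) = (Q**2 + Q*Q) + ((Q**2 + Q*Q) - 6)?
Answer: 121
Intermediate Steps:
z(Q) = -6 + 4*Q**2 (z(Q) = (Q**2 + Q**2) + ((Q**2 + Q**2) - 6) = 2*Q**2 + (2*Q**2 - 6) = 2*Q**2 + (-6 + 2*Q**2) = -6 + 4*Q**2)
(-41 + z(2 + 1))**2 = (-41 + (-6 + 4*(2 + 1)**2))**2 = (-41 + (-6 + 4*3**2))**2 = (-41 + (-6 + 4*9))**2 = (-41 + (-6 + 36))**2 = (-41 + 30)**2 = (-11)**2 = 121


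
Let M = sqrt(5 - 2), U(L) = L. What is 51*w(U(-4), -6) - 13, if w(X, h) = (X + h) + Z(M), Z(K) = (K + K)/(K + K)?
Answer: -472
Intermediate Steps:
M = sqrt(3) ≈ 1.7320
Z(K) = 1 (Z(K) = (2*K)/((2*K)) = (2*K)*(1/(2*K)) = 1)
w(X, h) = 1 + X + h (w(X, h) = (X + h) + 1 = 1 + X + h)
51*w(U(-4), -6) - 13 = 51*(1 - 4 - 6) - 13 = 51*(-9) - 13 = -459 - 13 = -472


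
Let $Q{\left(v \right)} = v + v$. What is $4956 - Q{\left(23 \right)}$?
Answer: $4910$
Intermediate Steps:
$Q{\left(v \right)} = 2 v$
$4956 - Q{\left(23 \right)} = 4956 - 2 \cdot 23 = 4956 - 46 = 4910$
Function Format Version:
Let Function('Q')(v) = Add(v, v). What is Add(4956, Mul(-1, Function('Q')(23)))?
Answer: 4910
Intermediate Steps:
Function('Q')(v) = Mul(2, v)
Add(4956, Mul(-1, Function('Q')(23))) = Add(4956, Mul(-1, Mul(2, 23))) = Add(4956, Mul(-1, 46)) = Add(4956, -46) = 4910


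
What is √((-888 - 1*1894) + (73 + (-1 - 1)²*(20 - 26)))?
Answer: I*√2733 ≈ 52.278*I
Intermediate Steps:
√((-888 - 1*1894) + (73 + (-1 - 1)²*(20 - 26))) = √((-888 - 1894) + (73 + (-2)²*(-6))) = √(-2782 + (73 + 4*(-6))) = √(-2782 + (73 - 24)) = √(-2782 + 49) = √(-2733) = I*√2733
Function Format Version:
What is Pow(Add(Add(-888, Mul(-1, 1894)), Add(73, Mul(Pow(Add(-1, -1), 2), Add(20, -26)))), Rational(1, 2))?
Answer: Mul(I, Pow(2733, Rational(1, 2))) ≈ Mul(52.278, I)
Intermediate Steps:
Pow(Add(Add(-888, Mul(-1, 1894)), Add(73, Mul(Pow(Add(-1, -1), 2), Add(20, -26)))), Rational(1, 2)) = Pow(Add(Add(-888, -1894), Add(73, Mul(Pow(-2, 2), -6))), Rational(1, 2)) = Pow(Add(-2782, Add(73, Mul(4, -6))), Rational(1, 2)) = Pow(Add(-2782, Add(73, -24)), Rational(1, 2)) = Pow(Add(-2782, 49), Rational(1, 2)) = Pow(-2733, Rational(1, 2)) = Mul(I, Pow(2733, Rational(1, 2)))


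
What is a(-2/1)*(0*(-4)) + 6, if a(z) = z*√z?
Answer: 6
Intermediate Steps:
a(z) = z^(3/2)
a(-2/1)*(0*(-4)) + 6 = (-2/1)^(3/2)*(0*(-4)) + 6 = (-2*1)^(3/2)*0 + 6 = (-2)^(3/2)*0 + 6 = -2*I*√2*0 + 6 = 0 + 6 = 6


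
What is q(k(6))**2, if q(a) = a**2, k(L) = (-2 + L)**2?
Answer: 65536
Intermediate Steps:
q(k(6))**2 = (((-2 + 6)**2)**2)**2 = ((4**2)**2)**2 = (16**2)**2 = 256**2 = 65536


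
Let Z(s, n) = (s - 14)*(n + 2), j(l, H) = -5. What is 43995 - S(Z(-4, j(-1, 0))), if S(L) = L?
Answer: 43941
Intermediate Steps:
Z(s, n) = (-14 + s)*(2 + n)
43995 - S(Z(-4, j(-1, 0))) = 43995 - (-28 - 14*(-5) + 2*(-4) - 5*(-4)) = 43995 - (-28 + 70 - 8 + 20) = 43995 - 1*54 = 43995 - 54 = 43941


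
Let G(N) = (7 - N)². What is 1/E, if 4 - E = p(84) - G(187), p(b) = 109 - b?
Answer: 1/32379 ≈ 3.0884e-5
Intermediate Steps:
E = 32379 (E = 4 - ((109 - 1*84) - (-7 + 187)²) = 4 - ((109 - 84) - 1*180²) = 4 - (25 - 1*32400) = 4 - (25 - 32400) = 4 - 1*(-32375) = 4 + 32375 = 32379)
1/E = 1/32379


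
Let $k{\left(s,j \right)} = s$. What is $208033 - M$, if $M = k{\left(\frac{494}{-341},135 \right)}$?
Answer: $\frac{70939747}{341} \approx 2.0803 \cdot 10^{5}$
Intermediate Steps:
$M = - \frac{494}{341}$ ($M = \frac{494}{-341} = 494 \left(- \frac{1}{341}\right) = - \frac{494}{341} \approx -1.4487$)
$208033 - M = 208033 - - \frac{494}{341} = 208033 + \frac{494}{341} = \frac{70939747}{341}$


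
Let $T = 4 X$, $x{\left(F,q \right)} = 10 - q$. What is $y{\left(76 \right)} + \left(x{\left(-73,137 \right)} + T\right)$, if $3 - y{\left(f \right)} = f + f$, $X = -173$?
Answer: $-968$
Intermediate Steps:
$T = -692$ ($T = 4 \left(-173\right) = -692$)
$y{\left(f \right)} = 3 - 2 f$ ($y{\left(f \right)} = 3 - \left(f + f\right) = 3 - 2 f$)
$y{\left(76 \right)} + \left(x{\left(-73,137 \right)} + T\right) = \left(3 - 152\right) + \left(\left(10 - 137\right) - 692\right) = -149 - 819 = -968$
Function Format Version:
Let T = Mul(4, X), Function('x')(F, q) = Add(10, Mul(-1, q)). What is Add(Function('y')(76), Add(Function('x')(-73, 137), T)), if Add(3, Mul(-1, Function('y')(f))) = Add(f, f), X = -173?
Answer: -968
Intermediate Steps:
T = -692 (T = Mul(4, -173) = -692)
Function('y')(f) = Add(3, Mul(-2, f)) (Function('y')(f) = Add(3, Mul(-1, Add(f, f))) = Add(3, Mul(-1, Mul(2, f))) = Add(3, Mul(-2, f)))
Add(Function('y')(76), Add(Function('x')(-73, 137), T)) = Add(Add(3, Mul(-2, 76)), Add(Add(10, Mul(-1, 137)), -692)) = Add(Add(3, -152), Add(Add(10, -137), -692)) = Add(-149, Add(-127, -692)) = Add(-149, -819) = -968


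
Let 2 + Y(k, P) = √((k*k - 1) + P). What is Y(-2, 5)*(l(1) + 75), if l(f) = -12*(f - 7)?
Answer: -294 + 294*√2 ≈ 121.78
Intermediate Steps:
l(f) = 84 - 12*f (l(f) = -12*(-7 + f) = 84 - 12*f)
Y(k, P) = -2 + √(-1 + P + k²) (Y(k, P) = -2 + √((k*k - 1) + P) = -2 + √((k² - 1) + P) = -2 + √((-1 + k²) + P) = -2 + √(-1 + P + k²))
Y(-2, 5)*(l(1) + 75) = (-2 + √(-1 + 5 + (-2)²))*((84 - 12*1) + 75) = (-2 + √(-1 + 5 + 4))*((84 - 12) + 75) = (-2 + √8)*(72 + 75) = (-2 + 2*√2)*147 = -294 + 294*√2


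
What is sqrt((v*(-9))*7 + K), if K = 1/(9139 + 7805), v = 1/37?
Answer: 41*I*sqrt(24881205)/156732 ≈ 1.3049*I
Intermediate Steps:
v = 1/37 ≈ 0.027027
K = 1/16944 ≈ 5.9018e-5
sqrt((v*(-9))*7 + K) = sqrt(((1/37)*(-9))*7 + 1/16944) = sqrt(-9/37*7 + 1/16944) = sqrt(-63/37 + 1/16944) = sqrt(-1067435/626928) = 41*I*sqrt(24881205)/156732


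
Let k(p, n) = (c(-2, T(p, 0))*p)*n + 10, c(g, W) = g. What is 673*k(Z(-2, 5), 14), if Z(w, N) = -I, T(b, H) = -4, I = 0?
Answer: 6730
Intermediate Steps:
Z(w, N) = 0 (Z(w, N) = -1*0 = 0)
k(p, n) = 10 - 2*n*p (k(p, n) = (-2*p)*n + 10 = -2*n*p + 10 = 10 - 2*n*p)
673*k(Z(-2, 5), 14) = 673*(10 - 2*14*0) = 673*(10 + 0) = 673*10 = 6730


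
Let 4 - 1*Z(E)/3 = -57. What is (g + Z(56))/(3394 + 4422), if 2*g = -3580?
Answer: -1607/7816 ≈ -0.20560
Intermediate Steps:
g = -1790 (g = (½)*(-3580) = -1790)
Z(E) = 183 (Z(E) = 12 - 3*(-57) = 12 + 171 = 183)
(g + Z(56))/(3394 + 4422) = (-1790 + 183)/(3394 + 4422) = -1607/7816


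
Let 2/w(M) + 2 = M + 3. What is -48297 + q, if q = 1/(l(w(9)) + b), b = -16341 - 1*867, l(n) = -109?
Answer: -836359150/17317 ≈ -48297.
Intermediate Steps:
w(M) = 2/(1 + M) (w(M) = 2/(-2 + (M + 3)) = 2/(-2 + (3 + M)) = 2/(1 + M))
b = -17208 (b = -16341 - 867 = -17208)
q = -1/17317 (q = 1/(-109 - 17208) = 1/(-17317) = -1/17317 ≈ -5.7747e-5)
-48297 + q = -48297 - 1/17317 = -836359150/17317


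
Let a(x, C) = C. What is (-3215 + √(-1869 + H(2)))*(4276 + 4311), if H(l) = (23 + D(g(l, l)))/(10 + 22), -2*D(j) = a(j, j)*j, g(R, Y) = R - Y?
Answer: -27607205 + 8587*I*√119570/8 ≈ -2.7607e+7 + 3.7116e+5*I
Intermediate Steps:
D(j) = -j²/2 (D(j) = -j*j/2 = -j²/2)
H(l) = 23/32 (H(l) = (23 - (l - l)²/2)/(10 + 22) = (23 - ½*0²)/32 = (23 - ½*0)*(1/32) = (23 + 0)*(1/32) = 23*(1/32) = 23/32)
(-3215 + √(-1869 + H(2)))*(4276 + 4311) = (-3215 + √(-1869 + 23/32))*(4276 + 4311) = (-3215 + √(-59785/32))*8587 = (-3215 + I*√119570/8)*8587 = -27607205 + 8587*I*√119570/8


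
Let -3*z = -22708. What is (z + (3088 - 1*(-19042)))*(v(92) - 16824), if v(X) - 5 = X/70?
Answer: -52444775662/105 ≈ -4.9947e+8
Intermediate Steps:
v(X) = 5 + X/70
z = 22708/3 (z = -1/3*(-22708) = 22708/3 ≈ 7569.3)
(z + (3088 - 1*(-19042)))*(v(92) - 16824) = (22708/3 + (3088 - 1*(-19042)))*((5 + (1/70)*92) - 16824) = (22708/3 + (3088 + 19042))*((5 + 46/35) - 16824) = (22708/3 + 22130)*(221/35 - 16824) = (89098/3)*(-588619/35) = -52444775662/105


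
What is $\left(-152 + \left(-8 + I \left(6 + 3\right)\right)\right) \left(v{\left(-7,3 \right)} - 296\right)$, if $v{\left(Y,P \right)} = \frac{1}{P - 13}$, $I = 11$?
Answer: $\frac{180621}{10} \approx 18062.0$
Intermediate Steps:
$v{\left(Y,P \right)} = \frac{1}{-13 + P}$
$\left(-152 + \left(-8 + I \left(6 + 3\right)\right)\right) \left(v{\left(-7,3 \right)} - 296\right) = \left(-152 - \left(8 - 11 \left(6 + 3\right)\right)\right) \left(\frac{1}{-13 + 3} - 296\right) = \left(-152 + \left(-8 + 11 \cdot 9\right)\right) \left(\frac{1}{-10} - 296\right) = \left(-152 + \left(-8 + 99\right)\right) \left(- \frac{1}{10} - 296\right) = \left(-152 + 91\right) \left(- \frac{2961}{10}\right) = \left(-61\right) \left(- \frac{2961}{10}\right) = \frac{180621}{10}$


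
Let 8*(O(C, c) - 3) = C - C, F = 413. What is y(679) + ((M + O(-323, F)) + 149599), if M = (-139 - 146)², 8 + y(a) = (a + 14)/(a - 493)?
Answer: 14311009/62 ≈ 2.3082e+5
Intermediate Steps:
O(C, c) = 3 (O(C, c) = 3 + (C - C)/8 = 3 + (⅛)*0 = 3 + 0 = 3)
y(a) = -8 + (14 + a)/(-493 + a) (y(a) = -8 + (a + 14)/(a - 493) = -8 + (14 + a)/(-493 + a))
M = 81225 (M = (-285)² = 81225)
y(679) + ((M + O(-323, F)) + 149599) = (3958 - 7*679)/(-493 + 679) + ((81225 + 3) + 149599) = (3958 - 4753)/186 + (81228 + 149599) = (1/186)*(-795) + 230827 = -265/62 + 230827 = 14311009/62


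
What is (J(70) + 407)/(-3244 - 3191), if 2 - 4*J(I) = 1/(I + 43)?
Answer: -184189/2908620 ≈ -0.063325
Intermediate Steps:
J(I) = ½ - 1/(4*(43 + I)) (J(I) = ½ - 1/(4*(I + 43)) = ½ - 1/(4*(43 + I)))
(J(70) + 407)/(-3244 - 3191) = ((85 + 2*70)/(4*(43 + 70)) + 407)/(-3244 - 3191) = ((¼)*(85 + 140)/113 + 407)/(-6435) = ((¼)*(1/113)*225 + 407)*(-1/6435) = (225/452 + 407)*(-1/6435) = (184189/452)*(-1/6435) = -184189/2908620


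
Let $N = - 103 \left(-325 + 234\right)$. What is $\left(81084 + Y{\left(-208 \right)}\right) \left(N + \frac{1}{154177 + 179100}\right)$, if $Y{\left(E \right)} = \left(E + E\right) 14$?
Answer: $\frac{235097588533720}{333277} \approx 7.0541 \cdot 10^{8}$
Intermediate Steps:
$N = 9373$ ($N = \left(-103\right) \left(-91\right) = 9373$)
$Y{\left(E \right)} = 28 E$ ($Y{\left(E \right)} = 2 E 14 = 28 E$)
$\left(81084 + Y{\left(-208 \right)}\right) \left(N + \frac{1}{154177 + 179100}\right) = \left(81084 + 28 \left(-208\right)\right) \left(9373 + \frac{1}{154177 + 179100}\right) = \left(81084 - 5824\right) \left(9373 + \frac{1}{333277}\right) = 75260 \left(9373 + \frac{1}{333277}\right) = 75260 \cdot \frac{3123805322}{333277} = \frac{235097588533720}{333277}$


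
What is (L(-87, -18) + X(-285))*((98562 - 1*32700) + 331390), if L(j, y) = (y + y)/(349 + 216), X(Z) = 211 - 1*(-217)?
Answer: 96049177568/565 ≈ 1.7000e+8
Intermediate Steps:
X(Z) = 428 (X(Z) = 211 + 217 = 428)
L(j, y) = 2*y/565 (L(j, y) = (2*y)/565 = (2*y)*(1/565) = 2*y/565)
(L(-87, -18) + X(-285))*((98562 - 1*32700) + 331390) = ((2/565)*(-18) + 428)*((98562 - 1*32700) + 331390) = (-36/565 + 428)*((98562 - 32700) + 331390) = 241784*(65862 + 331390)/565 = (241784/565)*397252 = 96049177568/565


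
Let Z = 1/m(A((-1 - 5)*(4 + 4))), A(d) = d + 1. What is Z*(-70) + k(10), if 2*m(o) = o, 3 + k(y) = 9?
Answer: 422/47 ≈ 8.9787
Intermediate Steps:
k(y) = 6 (k(y) = -3 + 9 = 6)
A(d) = 1 + d
m(o) = o/2
Z = -2/47 (Z = 1/((1 + (-1 - 5)*(4 + 4))/2) = 1/((1 - 6*8)/2) = 1/((1 - 48)/2) = 1/((½)*(-47)) = 1/(-47/2) = -2/47 ≈ -0.042553)
Z*(-70) + k(10) = -2/47*(-70) + 6 = 140/47 + 6 = 422/47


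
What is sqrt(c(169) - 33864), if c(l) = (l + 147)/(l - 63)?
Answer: I*sqrt(95115602)/53 ≈ 184.01*I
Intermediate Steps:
c(l) = (147 + l)/(-63 + l)
sqrt(c(169) - 33864) = sqrt((147 + 169)/(-63 + 169) - 33864) = sqrt(316/106 - 33864) = sqrt((1/106)*316 - 33864) = sqrt(158/53 - 33864) = sqrt(-1794634/53) = I*sqrt(95115602)/53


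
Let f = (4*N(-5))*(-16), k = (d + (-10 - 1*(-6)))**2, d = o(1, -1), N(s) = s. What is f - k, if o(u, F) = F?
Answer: 295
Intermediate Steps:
d = -1
k = 25 (k = (-1 + (-10 - 1*(-6)))**2 = (-1 + (-10 + 6))**2 = (-1 - 4)**2 = (-5)**2 = 25)
f = 320 (f = (4*(-5))*(-16) = -20*(-16) = 320)
f - k = 320 - 1*25 = 320 - 25 = 295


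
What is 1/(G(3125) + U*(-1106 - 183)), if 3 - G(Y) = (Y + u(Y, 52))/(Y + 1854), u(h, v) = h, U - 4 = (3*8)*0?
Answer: -4979/25663037 ≈ -0.00019401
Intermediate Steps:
U = 4 (U = 4 + (3*8)*0 = 4 + 24*0 = 4 + 0 = 4)
G(Y) = 3 - 2*Y/(1854 + Y) (G(Y) = 3 - (Y + Y)/(Y + 1854) = 3 - 2*Y/(1854 + Y))
1/(G(3125) + U*(-1106 - 183)) = 1/((5562 + 3125)/(1854 + 3125) + 4*(-1106 - 183)) = 1/(8687/4979 + 4*(-1289)) = 1/((1/4979)*8687 - 5156) = 1/(8687/4979 - 5156) = 1/(-25663037/4979) = -4979/25663037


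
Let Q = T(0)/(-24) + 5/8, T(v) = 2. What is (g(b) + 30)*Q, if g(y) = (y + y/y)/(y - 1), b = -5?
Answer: 299/18 ≈ 16.611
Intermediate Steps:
g(y) = (1 + y)/(-1 + y) (g(y) = (y + 1)/(-1 + y) = (1 + y)/(-1 + y))
Q = 13/24 (Q = 2/(-24) + 5/8 = 2*(-1/24) + 5*(⅛) = -1/12 + 5/8 = 13/24 ≈ 0.54167)
(g(b) + 30)*Q = ((1 - 5)/(-1 - 5) + 30)*(13/24) = (-4/(-6) + 30)*(13/24) = (-⅙*(-4) + 30)*(13/24) = (⅔ + 30)*(13/24) = (92/3)*(13/24) = 299/18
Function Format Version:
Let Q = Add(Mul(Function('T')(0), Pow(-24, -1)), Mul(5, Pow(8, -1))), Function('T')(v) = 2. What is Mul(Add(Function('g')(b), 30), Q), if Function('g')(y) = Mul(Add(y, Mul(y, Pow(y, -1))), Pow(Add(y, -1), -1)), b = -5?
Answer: Rational(299, 18) ≈ 16.611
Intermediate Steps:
Function('g')(y) = Mul(Pow(Add(-1, y), -1), Add(1, y)) (Function('g')(y) = Mul(Add(y, 1), Pow(Add(-1, y), -1)) = Mul(Add(1, y), Pow(Add(-1, y), -1)) = Mul(Pow(Add(-1, y), -1), Add(1, y)))
Q = Rational(13, 24) (Q = Add(Mul(2, Pow(-24, -1)), Mul(5, Pow(8, -1))) = Add(Mul(2, Rational(-1, 24)), Mul(5, Rational(1, 8))) = Add(Rational(-1, 12), Rational(5, 8)) = Rational(13, 24) ≈ 0.54167)
Mul(Add(Function('g')(b), 30), Q) = Mul(Add(Mul(Pow(Add(-1, -5), -1), Add(1, -5)), 30), Rational(13, 24)) = Mul(Add(Mul(Pow(-6, -1), -4), 30), Rational(13, 24)) = Mul(Add(Mul(Rational(-1, 6), -4), 30), Rational(13, 24)) = Mul(Add(Rational(2, 3), 30), Rational(13, 24)) = Mul(Rational(92, 3), Rational(13, 24)) = Rational(299, 18)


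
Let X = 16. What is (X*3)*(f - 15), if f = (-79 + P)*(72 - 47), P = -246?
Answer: -390720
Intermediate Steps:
f = -8125 (f = (-79 - 246)*(72 - 47) = -325*25 = -8125)
(X*3)*(f - 15) = (16*3)*(-8125 - 15) = 48*(-8140) = -390720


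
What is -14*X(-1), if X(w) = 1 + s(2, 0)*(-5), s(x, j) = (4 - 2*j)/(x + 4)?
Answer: 98/3 ≈ 32.667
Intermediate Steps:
s(x, j) = (4 - 2*j)/(4 + x)
X(w) = -7/3 (X(w) = 1 + (2*(2 - 1*0)/(4 + 2))*(-5) = 1 + (2*(2 + 0)/6)*(-5) = 1 + (2*(⅙)*2)*(-5) = 1 + (⅔)*(-5) = 1 - 10/3 = -7/3)
-14*X(-1) = -14*(-7/3) = 98/3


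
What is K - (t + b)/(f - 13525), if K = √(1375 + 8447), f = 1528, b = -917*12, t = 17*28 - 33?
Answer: -10561/11997 + √9822 ≈ 98.226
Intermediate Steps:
t = 443 (t = 476 - 33 = 443)
b = -11004
K = √9822 ≈ 99.106
K - (t + b)/(f - 13525) = √9822 - (443 - 11004)/(1528 - 13525) = √9822 - (-10561)/(-11997) = √9822 - (-10561)*(-1)/11997 = √9822 - 1*10561/11997 = √9822 - 10561/11997 = -10561/11997 + √9822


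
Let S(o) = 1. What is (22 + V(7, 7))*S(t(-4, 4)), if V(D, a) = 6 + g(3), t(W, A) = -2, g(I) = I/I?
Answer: 29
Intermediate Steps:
g(I) = 1
V(D, a) = 7 (V(D, a) = 6 + 1 = 7)
(22 + V(7, 7))*S(t(-4, 4)) = (22 + 7)*1 = 29*1 = 29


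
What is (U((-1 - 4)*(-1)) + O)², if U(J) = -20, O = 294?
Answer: 75076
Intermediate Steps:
(U((-1 - 4)*(-1)) + O)² = (-20 + 294)² = 274² = 75076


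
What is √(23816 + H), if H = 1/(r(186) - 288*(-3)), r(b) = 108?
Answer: √69447459/54 ≈ 154.32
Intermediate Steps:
H = 1/972 (H = 1/(108 - 288*(-3)) = 1/(108 + 864) = 1/972 ≈ 0.0010288)
√(23816 + H) = √(23816 + 1/972) = √(23149153/972) = √69447459/54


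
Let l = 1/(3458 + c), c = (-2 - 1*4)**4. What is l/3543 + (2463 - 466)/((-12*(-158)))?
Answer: 5606052605/5322521352 ≈ 1.0533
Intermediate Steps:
c = 1296 (c = (-2 - 4)**4 = (-6)**4 = 1296)
l = 1/4754 (l = 1/(3458 + 1296) = 1/4754 ≈ 0.00021035)
l/3543 + (2463 - 466)/((-12*(-158))) = (1/4754)/3543 + (2463 - 466)/((-12*(-158))) = (1/4754)*(1/3543) + 1997/1896 = 1/16843422 + 1997*(1/1896) = 1/16843422 + 1997/1896 = 5606052605/5322521352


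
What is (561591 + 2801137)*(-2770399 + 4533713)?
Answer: 5929545360592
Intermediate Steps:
(561591 + 2801137)*(-2770399 + 4533713) = 3362728*1763314 = 5929545360592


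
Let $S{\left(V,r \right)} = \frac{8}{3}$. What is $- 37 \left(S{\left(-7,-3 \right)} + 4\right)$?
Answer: $- \frac{740}{3} \approx -246.67$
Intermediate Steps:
$S{\left(V,r \right)} = \frac{8}{3}$ ($S{\left(V,r \right)} = 8 \cdot \frac{1}{3} = \frac{8}{3}$)
$- 37 \left(S{\left(-7,-3 \right)} + 4\right) = - 37 \left(\frac{8}{3} + 4\right) = \left(-37\right) \frac{20}{3} = - \frac{740}{3}$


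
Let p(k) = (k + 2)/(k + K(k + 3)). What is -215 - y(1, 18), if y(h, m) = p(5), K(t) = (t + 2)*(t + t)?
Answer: -35482/165 ≈ -215.04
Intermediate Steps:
K(t) = 2*t*(2 + t) (K(t) = (2 + t)*(2*t) = 2*t*(2 + t))
p(k) = (2 + k)/(k + 2*(3 + k)*(5 + k)) (p(k) = (k + 2)/(k + 2*(k + 3)*(2 + (k + 3))) = (2 + k)/(k + 2*(3 + k)*(2 + (3 + k))) = (2 + k)/(k + 2*(3 + k)*(5 + k)))
y(h, m) = 7/165 (y(h, m) = (2 + 5)/(5 + 2*(3 + 5)*(5 + 5)) = 7/(5 + 2*8*10) = 7/(5 + 160) = 7/165)
-215 - y(1, 18) = -215 - 1*7/165 = -215 - 7/165 = -35482/165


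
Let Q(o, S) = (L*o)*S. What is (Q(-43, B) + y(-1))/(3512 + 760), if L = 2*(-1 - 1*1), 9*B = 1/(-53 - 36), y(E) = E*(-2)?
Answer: 715/1710936 ≈ 0.00041790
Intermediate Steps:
y(E) = -2*E
B = -1/801 (B = 1/(9*(-53 - 36)) = (1/9)/(-89) = (1/9)*(-1/89) = -1/801 ≈ -0.0012484)
L = -4 (L = 2*(-1 - 1) = 2*(-2) = -4)
Q(o, S) = -4*S*o (Q(o, S) = (-4*o)*S = -4*S*o)
(Q(-43, B) + y(-1))/(3512 + 760) = (-4*(-1/801)*(-43) - 2*(-1))/(3512 + 760) = (-172/801 + 2)/4272 = (1430/801)*(1/4272) = 715/1710936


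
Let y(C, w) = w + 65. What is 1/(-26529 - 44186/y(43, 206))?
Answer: -271/7233545 ≈ -3.7464e-5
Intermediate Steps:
y(C, w) = 65 + w
1/(-26529 - 44186/y(43, 206)) = 1/(-26529 - 44186/(65 + 206)) = 1/(-26529 - 44186/271) = 1/(-7233545/271) = -271/7233545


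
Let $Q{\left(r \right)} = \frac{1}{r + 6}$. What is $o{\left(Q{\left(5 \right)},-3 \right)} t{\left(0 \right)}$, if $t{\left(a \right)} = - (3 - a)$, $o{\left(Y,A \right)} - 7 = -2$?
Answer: $-15$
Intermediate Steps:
$Q{\left(r \right)} = \frac{1}{6 + r}$
$o{\left(Y,A \right)} = 5$ ($o{\left(Y,A \right)} = 7 - 2 = 5$)
$t{\left(a \right)} = -3 + a$
$o{\left(Q{\left(5 \right)},-3 \right)} t{\left(0 \right)} = 5 \left(-3 + 0\right) = 5 \left(-3\right) = -15$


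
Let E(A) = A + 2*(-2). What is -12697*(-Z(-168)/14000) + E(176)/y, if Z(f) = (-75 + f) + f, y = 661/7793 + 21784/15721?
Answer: -645116115704831/2522160102000 ≈ -255.78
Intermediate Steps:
y = 180154293/122513753 (y = 661*(1/7793) + 21784*(1/15721) = 661/7793 + 21784/15721 = 180154293/122513753 ≈ 1.4705)
Z(f) = -75 + 2*f
E(A) = -4 + A (E(A) = A - 4 = -4 + A)
-12697*(-Z(-168)/14000) + E(176)/y = -12697/((-14000/(-75 + 2*(-168)))) + (-4 + 176)/(180154293/122513753) = -12697/((-14000/(-75 - 336))) + 172*(122513753/180154293) = -12697/((-14000/(-411))) + 21072365516/180154293 = -12697/((-14000*(-1/411))) + 21072365516/180154293 = -12697/14000/411 + 21072365516/180154293 = -12697*411/14000 + 21072365516/180154293 = -5218467/14000 + 21072365516/180154293 = -645116115704831/2522160102000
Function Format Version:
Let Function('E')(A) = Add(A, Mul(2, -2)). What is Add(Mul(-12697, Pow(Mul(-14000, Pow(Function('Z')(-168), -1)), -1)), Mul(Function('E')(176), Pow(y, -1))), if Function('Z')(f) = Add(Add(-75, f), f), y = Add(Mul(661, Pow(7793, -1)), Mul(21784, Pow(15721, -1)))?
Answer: Rational(-645116115704831, 2522160102000) ≈ -255.78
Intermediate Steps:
y = Rational(180154293, 122513753) (y = Add(Mul(661, Rational(1, 7793)), Mul(21784, Rational(1, 15721))) = Add(Rational(661, 7793), Rational(21784, 15721)) = Rational(180154293, 122513753) ≈ 1.4705)
Function('Z')(f) = Add(-75, Mul(2, f))
Function('E')(A) = Add(-4, A) (Function('E')(A) = Add(A, -4) = Add(-4, A))
Add(Mul(-12697, Pow(Mul(-14000, Pow(Function('Z')(-168), -1)), -1)), Mul(Function('E')(176), Pow(y, -1))) = Add(Mul(-12697, Pow(Mul(-14000, Pow(Add(-75, Mul(2, -168)), -1)), -1)), Mul(Add(-4, 176), Pow(Rational(180154293, 122513753), -1))) = Add(Mul(-12697, Pow(Mul(-14000, Pow(Add(-75, -336), -1)), -1)), Mul(172, Rational(122513753, 180154293))) = Add(Mul(-12697, Pow(Mul(-14000, Pow(-411, -1)), -1)), Rational(21072365516, 180154293)) = Add(Mul(-12697, Pow(Mul(-14000, Rational(-1, 411)), -1)), Rational(21072365516, 180154293)) = Add(Mul(-12697, Pow(Rational(14000, 411), -1)), Rational(21072365516, 180154293)) = Add(Mul(-12697, Rational(411, 14000)), Rational(21072365516, 180154293)) = Add(Rational(-5218467, 14000), Rational(21072365516, 180154293)) = Rational(-645116115704831, 2522160102000)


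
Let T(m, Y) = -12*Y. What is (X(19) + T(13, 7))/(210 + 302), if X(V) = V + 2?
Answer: -63/512 ≈ -0.12305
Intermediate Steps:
X(V) = 2 + V
(X(19) + T(13, 7))/(210 + 302) = ((2 + 19) - 12*7)/(210 + 302) = (21 - 84)/512 = -63*1/512 = -63/512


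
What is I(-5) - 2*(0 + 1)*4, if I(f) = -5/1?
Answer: -13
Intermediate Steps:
I(f) = -5 (I(f) = -5*1 = -5)
I(-5) - 2*(0 + 1)*4 = -5 - 2*(0 + 1)*4 = -5 - 2*1*4 = -5 - 2*4 = -5 - 8 = -13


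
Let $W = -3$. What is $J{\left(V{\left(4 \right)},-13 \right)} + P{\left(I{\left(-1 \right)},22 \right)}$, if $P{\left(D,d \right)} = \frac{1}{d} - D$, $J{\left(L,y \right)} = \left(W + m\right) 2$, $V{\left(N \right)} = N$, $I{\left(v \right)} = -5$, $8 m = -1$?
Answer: $- \frac{53}{44} \approx -1.2045$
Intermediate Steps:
$m = - \frac{1}{8}$ ($m = \frac{1}{8} \left(-1\right) = - \frac{1}{8} \approx -0.125$)
$J{\left(L,y \right)} = - \frac{25}{4}$ ($J{\left(L,y \right)} = \left(-3 - \frac{1}{8}\right) 2 = \left(- \frac{25}{8}\right) 2 = - \frac{25}{4}$)
$J{\left(V{\left(4 \right)},-13 \right)} + P{\left(I{\left(-1 \right)},22 \right)} = - \frac{25}{4} + \left(\frac{1}{22} - -5\right) = - \frac{25}{4} + \left(\frac{1}{22} + 5\right) = - \frac{25}{4} + \frac{111}{22} = - \frac{53}{44}$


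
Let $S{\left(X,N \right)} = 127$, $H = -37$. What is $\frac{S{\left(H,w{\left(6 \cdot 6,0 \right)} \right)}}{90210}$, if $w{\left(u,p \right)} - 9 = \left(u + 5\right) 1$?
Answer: $\frac{127}{90210} \approx 0.0014078$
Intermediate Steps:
$w{\left(u,p \right)} = 14 + u$ ($w{\left(u,p \right)} = 9 + \left(u + 5\right) 1 = 9 + \left(5 + u\right) 1 = 9 + \left(5 + u\right) = 14 + u$)
$\frac{S{\left(H,w{\left(6 \cdot 6,0 \right)} \right)}}{90210} = \frac{127}{90210}$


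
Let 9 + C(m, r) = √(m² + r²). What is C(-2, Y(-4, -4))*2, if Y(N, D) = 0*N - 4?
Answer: -18 + 4*√5 ≈ -9.0557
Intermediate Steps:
Y(N, D) = -4 (Y(N, D) = 0 - 4 = -4)
C(m, r) = -9 + √(m² + r²)
C(-2, Y(-4, -4))*2 = (-9 + √((-2)² + (-4)²))*2 = (-9 + √(4 + 16))*2 = (-9 + √20)*2 = (-9 + 2*√5)*2 = -18 + 4*√5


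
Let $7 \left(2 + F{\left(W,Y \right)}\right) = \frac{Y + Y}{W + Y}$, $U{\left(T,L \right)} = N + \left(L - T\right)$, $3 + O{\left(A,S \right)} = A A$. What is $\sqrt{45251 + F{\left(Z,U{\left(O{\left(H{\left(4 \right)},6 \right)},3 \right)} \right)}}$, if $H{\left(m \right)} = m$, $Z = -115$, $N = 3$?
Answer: $\frac{\sqrt{168371590}}{61} \approx 212.72$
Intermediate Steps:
$O{\left(A,S \right)} = -3 + A^{2}$ ($O{\left(A,S \right)} = -3 + A A = -3 + A^{2}$)
$U{\left(T,L \right)} = 3 + L - T$ ($U{\left(T,L \right)} = 3 + \left(L - T\right) = 3 + L - T$)
$F{\left(W,Y \right)} = -2 + \frac{2 Y}{7 \left(W + Y\right)}$ ($F{\left(W,Y \right)} = -2 + \frac{\left(Y + Y\right) \frac{1}{W + Y}}{7} = -2 + \frac{2 Y \frac{1}{W + Y}}{7} = -2 + \frac{2 Y}{7 \left(W + Y\right)}$)
$\sqrt{45251 + F{\left(Z,U{\left(O{\left(H{\left(4 \right)},6 \right)},3 \right)} \right)}} = \sqrt{45251 + \frac{\left(-2\right) \left(-115\right) - \frac{12 \left(3 + 3 - \left(-3 + 4^{2}\right)\right)}{7}}{-115 + \left(3 + 3 - \left(-3 + 4^{2}\right)\right)}} = \sqrt{45251 + \frac{230 - \frac{12 \left(3 + 3 - \left(-3 + 16\right)\right)}{7}}{-115 + \left(3 + 3 - \left(-3 + 16\right)\right)}} = \sqrt{45251 + \frac{230 - \frac{12 \left(3 + 3 - 13\right)}{7}}{-115 + \left(3 + 3 - 13\right)}} = \sqrt{45251 + \frac{230 - -12}{-115 - 7}} = \sqrt{45251 + \frac{230 + 12}{-122}} = \sqrt{45251 - \frac{121}{61}} = \sqrt{\frac{2760190}{61}} = \frac{\sqrt{168371590}}{61}$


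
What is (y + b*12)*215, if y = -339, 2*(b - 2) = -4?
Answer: -72885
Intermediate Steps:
b = 0 (b = 2 + (1/2)*(-4) = 2 - 2 = 0)
(y + b*12)*215 = (-339 + 0*12)*215 = (-339 + 0)*215 = -339*215 = -72885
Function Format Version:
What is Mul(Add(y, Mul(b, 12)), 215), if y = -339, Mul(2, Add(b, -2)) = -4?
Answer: -72885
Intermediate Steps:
b = 0 (b = Add(2, Mul(Rational(1, 2), -4)) = Add(2, -2) = 0)
Mul(Add(y, Mul(b, 12)), 215) = Mul(Add(-339, Mul(0, 12)), 215) = Mul(Add(-339, 0), 215) = Mul(-339, 215) = -72885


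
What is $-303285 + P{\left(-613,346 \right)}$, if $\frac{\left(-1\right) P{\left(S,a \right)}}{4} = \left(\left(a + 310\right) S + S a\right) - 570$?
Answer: $2155899$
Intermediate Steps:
$P{\left(S,a \right)} = 2280 - 4 S a - 4 S \left(310 + a\right)$ ($P{\left(S,a \right)} = - 4 \left(\left(\left(a + 310\right) S + S a\right) - 570\right) = - 4 \left(\left(\left(310 + a\right) S + S a\right) - 570\right) = - 4 \left(\left(S \left(310 + a\right) + S a\right) - 570\right) = - 4 \left(\left(S a + S \left(310 + a\right)\right) - 570\right) = - 4 \left(-570 + S a + S \left(310 + a\right)\right) = 2280 - 4 S a - 4 S \left(310 + a\right)$)
$-303285 + P{\left(-613,346 \right)} = -303285 - \left(-762400 - 1696784\right) = -303285 + \left(2280 + 760120 + 1696784\right) = -303285 + 2459184 = 2155899$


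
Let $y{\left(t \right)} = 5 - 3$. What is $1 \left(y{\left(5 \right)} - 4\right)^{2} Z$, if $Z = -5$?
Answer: $-20$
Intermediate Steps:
$y{\left(t \right)} = 2$
$1 \left(y{\left(5 \right)} - 4\right)^{2} Z = 1 \left(2 - 4\right)^{2} \left(-5\right) = 1 \left(-2\right)^{2} \left(-5\right) = 1 \cdot 4 \left(-5\right) = 4 \left(-5\right) = -20$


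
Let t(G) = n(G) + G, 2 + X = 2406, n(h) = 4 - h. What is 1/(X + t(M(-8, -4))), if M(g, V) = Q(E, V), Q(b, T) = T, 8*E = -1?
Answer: 1/2408 ≈ 0.00041528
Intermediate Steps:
E = -⅛ (E = (⅛)*(-1) = -⅛ ≈ -0.12500)
X = 2404 (X = -2 + 2406 = 2404)
M(g, V) = V
t(G) = 4 (t(G) = (4 - G) + G = 4)
1/(X + t(M(-8, -4))) = 1/(2404 + 4) = 1/2408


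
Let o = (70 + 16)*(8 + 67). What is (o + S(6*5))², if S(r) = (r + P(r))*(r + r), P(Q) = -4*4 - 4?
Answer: 49702500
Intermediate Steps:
P(Q) = -20 (P(Q) = -16 - 4 = -20)
S(r) = 2*r*(-20 + r) (S(r) = (r - 20)*(r + r) = (-20 + r)*(2*r) = 2*r*(-20 + r))
o = 6450 (o = 86*75 = 6450)
(o + S(6*5))² = (6450 + 2*(6*5)*(-20 + 6*5))² = (6450 + 2*30*(-20 + 30))² = (6450 + 2*30*10)² = (6450 + 600)² = 7050² = 49702500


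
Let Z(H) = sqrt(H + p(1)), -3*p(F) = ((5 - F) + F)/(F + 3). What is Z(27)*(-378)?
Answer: -63*sqrt(957) ≈ -1948.9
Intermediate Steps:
p(F) = -5/(3*(3 + F)) (p(F) = -((5 - F) + F)/(3*(F + 3)) = -5/(3*(3 + F)))
Z(H) = sqrt(-5/12 + H) (Z(H) = sqrt(H - 5/(9 + 3*1)) = sqrt(H - 5/(9 + 3)) = sqrt(H - 5/12) = sqrt(-5/12 + H))
Z(27)*(-378) = (sqrt(-15 + 36*27)/6)*(-378) = (sqrt(-15 + 972)/6)*(-378) = (sqrt(957)/6)*(-378) = -63*sqrt(957)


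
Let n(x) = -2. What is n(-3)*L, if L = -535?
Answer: 1070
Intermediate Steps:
n(-3)*L = -2*(-535) = 1070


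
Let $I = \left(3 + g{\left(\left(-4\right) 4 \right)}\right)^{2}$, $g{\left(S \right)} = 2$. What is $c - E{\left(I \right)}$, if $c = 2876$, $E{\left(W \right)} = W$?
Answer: $2851$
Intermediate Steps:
$I = 25$ ($I = \left(3 + 2\right)^{2} = 5^{2} = 25$)
$c - E{\left(I \right)} = 2876 - 25 = 2851$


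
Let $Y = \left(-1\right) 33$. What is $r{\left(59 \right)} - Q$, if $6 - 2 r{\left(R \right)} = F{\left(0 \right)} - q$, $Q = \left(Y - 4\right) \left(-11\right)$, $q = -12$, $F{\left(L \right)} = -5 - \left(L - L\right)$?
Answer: $- \frac{815}{2} \approx -407.5$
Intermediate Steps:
$Y = -33$
$F{\left(L \right)} = -5$ ($F{\left(L \right)} = -5 - 0 = -5 + 0 = -5$)
$Q = 407$ ($Q = \left(-33 - 4\right) \left(-11\right) = \left(-37\right) \left(-11\right) = 407$)
$r{\left(R \right)} = - \frac{1}{2}$ ($r{\left(R \right)} = 3 - \frac{-5 - -12}{2} = 3 - \frac{-5 + 12}{2} = 3 - \frac{7}{2} = - \frac{1}{2}$)
$r{\left(59 \right)} - Q = - \frac{1}{2} - 407 = - \frac{815}{2}$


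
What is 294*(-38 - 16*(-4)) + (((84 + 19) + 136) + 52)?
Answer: 7935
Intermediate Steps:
294*(-38 - 16*(-4)) + (((84 + 19) + 136) + 52) = 294*(-38 + 64) + ((103 + 136) + 52) = 294*26 + (239 + 52) = 7644 + 291 = 7935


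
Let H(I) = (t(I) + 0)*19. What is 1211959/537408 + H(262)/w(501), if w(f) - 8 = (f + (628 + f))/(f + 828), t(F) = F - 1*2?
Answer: 1771542143669/3294848448 ≈ 537.67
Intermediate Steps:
t(F) = -2 + F (t(F) = F - 2 = -2 + F)
H(I) = -38 + 19*I (H(I) = ((-2 + I) + 0)*19 = (-2 + I)*19 = -38 + 19*I)
w(f) = 8 + (628 + 2*f)/(828 + f) (w(f) = 8 + (f + (628 + f))/(f + 828) = 8 + (628 + 2*f)/(828 + f))
1211959/537408 + H(262)/w(501) = 1211959/537408 + (-38 + 19*262)/((2*(3626 + 5*501)/(828 + 501))) = 1211959*(1/537408) + (-38 + 4978)/((2*(3626 + 2505)/1329)) = 1211959/537408 + 4940/((2*(1/1329)*6131)) = 1211959/537408 + 4940/(12262/1329) = 1211959/537408 + 4940*(1329/12262) = 1211959/537408 + 3282630/6131 = 1771542143669/3294848448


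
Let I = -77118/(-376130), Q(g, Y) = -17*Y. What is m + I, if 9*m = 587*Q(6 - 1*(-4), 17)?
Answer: -31903563764/1692585 ≈ -18849.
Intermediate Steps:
m = -169643/9 (m = (587*(-17*17))/9 = (587*(-289))/9 = (⅑)*(-169643) = -169643/9 ≈ -18849.)
I = 38559/188065 (I = -77118*(-1/376130) = 38559/188065 ≈ 0.20503)
m + I = -169643/9 + 38559/188065 = -31903563764/1692585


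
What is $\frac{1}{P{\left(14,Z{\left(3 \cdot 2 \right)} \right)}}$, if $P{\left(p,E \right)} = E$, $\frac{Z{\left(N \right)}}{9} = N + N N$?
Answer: $\frac{1}{378} \approx 0.0026455$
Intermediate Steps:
$Z{\left(N \right)} = 9 N + 9 N^{2}$ ($Z{\left(N \right)} = 9 \left(N + N N\right) = 9 \left(N + N^{2}\right) = 9 N + 9 N^{2}$)
$\frac{1}{P{\left(14,Z{\left(3 \cdot 2 \right)} \right)}} = \frac{1}{9 \cdot 3 \cdot 2 \left(1 + 3 \cdot 2\right)} = \frac{1}{9 \cdot 6 \left(1 + 6\right)} = \frac{1}{9 \cdot 6 \cdot 7} = \frac{1}{378}$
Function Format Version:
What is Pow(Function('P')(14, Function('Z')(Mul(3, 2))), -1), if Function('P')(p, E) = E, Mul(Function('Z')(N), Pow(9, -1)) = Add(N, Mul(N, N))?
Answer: Rational(1, 378) ≈ 0.0026455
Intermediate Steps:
Function('Z')(N) = Add(Mul(9, N), Mul(9, Pow(N, 2))) (Function('Z')(N) = Mul(9, Add(N, Mul(N, N))) = Mul(9, Add(N, Pow(N, 2))) = Add(Mul(9, N), Mul(9, Pow(N, 2))))
Pow(Function('P')(14, Function('Z')(Mul(3, 2))), -1) = Pow(Mul(9, Mul(3, 2), Add(1, Mul(3, 2))), -1) = Pow(Mul(9, 6, Add(1, 6)), -1) = Pow(Mul(9, 6, 7), -1) = Pow(378, -1) = Rational(1, 378)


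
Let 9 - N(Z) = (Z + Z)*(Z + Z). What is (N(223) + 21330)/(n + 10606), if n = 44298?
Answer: -177577/54904 ≈ -3.2343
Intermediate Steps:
N(Z) = 9 - 4*Z**2 (N(Z) = 9 - (Z + Z)*(Z + Z) = 9 - 2*Z*2*Z = 9 - 4*Z**2)
(N(223) + 21330)/(n + 10606) = ((9 - 4*223**2) + 21330)/(44298 + 10606) = ((9 - 4*49729) + 21330)/54904 = ((9 - 198916) + 21330)*(1/54904) = (-198907 + 21330)*(1/54904) = -177577*1/54904 = -177577/54904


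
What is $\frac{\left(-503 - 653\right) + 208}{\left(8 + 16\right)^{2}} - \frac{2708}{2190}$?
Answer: $- \frac{16833}{5840} \approx -2.8824$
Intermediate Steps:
$\frac{\left(-503 - 653\right) + 208}{\left(8 + 16\right)^{2}} - \frac{2708}{2190} = \frac{-1156 + 208}{24^{2}} - \frac{1354}{1095} = - \frac{948}{576} - \frac{1354}{1095} = \left(-948\right) \frac{1}{576} - \frac{1354}{1095} = - \frac{79}{48} - \frac{1354}{1095} = - \frac{16833}{5840}$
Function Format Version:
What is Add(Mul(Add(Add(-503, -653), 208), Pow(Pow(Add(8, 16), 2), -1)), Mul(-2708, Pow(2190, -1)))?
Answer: Rational(-16833, 5840) ≈ -2.8824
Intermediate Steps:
Add(Mul(Add(Add(-503, -653), 208), Pow(Pow(Add(8, 16), 2), -1)), Mul(-2708, Pow(2190, -1))) = Add(Mul(Add(-1156, 208), Pow(Pow(24, 2), -1)), Mul(-2708, Rational(1, 2190))) = Add(Mul(-948, Pow(576, -1)), Rational(-1354, 1095)) = Add(Mul(-948, Rational(1, 576)), Rational(-1354, 1095)) = Add(Rational(-79, 48), Rational(-1354, 1095)) = Rational(-16833, 5840)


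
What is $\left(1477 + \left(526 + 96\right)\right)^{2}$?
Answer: $4405801$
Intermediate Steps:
$\left(1477 + \left(526 + 96\right)\right)^{2} = \left(1477 + 622\right)^{2} = 2099^{2} = 4405801$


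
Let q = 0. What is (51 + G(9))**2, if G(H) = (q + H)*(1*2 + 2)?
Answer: 7569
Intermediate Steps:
G(H) = 4*H (G(H) = (0 + H)*(1*2 + 2) = H*(2 + 2) = H*4 = 4*H)
(51 + G(9))**2 = (51 + 4*9)**2 = (51 + 36)**2 = 87**2 = 7569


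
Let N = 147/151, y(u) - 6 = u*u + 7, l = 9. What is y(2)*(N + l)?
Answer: 25602/151 ≈ 169.55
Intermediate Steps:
y(u) = 13 + u² (y(u) = 6 + (u*u + 7) = 6 + (u² + 7) = 6 + (7 + u²) = 13 + u²)
N = 147/151 (N = 147*(1/151) = 147/151 ≈ 0.97351)
y(2)*(N + l) = (13 + 2²)*(147/151 + 9) = (13 + 4)*(1506/151) = 17*(1506/151) = 25602/151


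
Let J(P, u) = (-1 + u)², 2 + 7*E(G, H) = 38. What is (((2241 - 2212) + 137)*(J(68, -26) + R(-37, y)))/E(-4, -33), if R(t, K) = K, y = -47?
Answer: 198121/9 ≈ 22013.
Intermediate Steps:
E(G, H) = 36/7 (E(G, H) = -2/7 + (⅐)*38 = -2/7 + 38/7 = 36/7)
(((2241 - 2212) + 137)*(J(68, -26) + R(-37, y)))/E(-4, -33) = (((2241 - 2212) + 137)*((-1 - 26)² - 47))/(36/7) = ((29 + 137)*((-27)² - 47))*(7/36) = (166*(729 - 47))*(7/36) = (166*682)*(7/36) = 113212*(7/36) = 198121/9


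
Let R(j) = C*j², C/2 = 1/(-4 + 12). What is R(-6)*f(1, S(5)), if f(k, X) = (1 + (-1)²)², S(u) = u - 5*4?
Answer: 36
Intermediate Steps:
C = ¼ (C = 2/(-4 + 12) = 2/8 = 2*(⅛) = ¼ ≈ 0.25000)
S(u) = -20 + u (S(u) = u - 20 = -20 + u)
f(k, X) = 4 (f(k, X) = (1 + 1)² = 2² = 4)
R(j) = j²/4
R(-6)*f(1, S(5)) = ((¼)*(-6)²)*4 = ((¼)*36)*4 = 9*4 = 36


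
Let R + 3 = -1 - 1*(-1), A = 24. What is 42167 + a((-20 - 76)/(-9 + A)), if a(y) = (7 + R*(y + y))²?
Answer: 1105704/25 ≈ 44228.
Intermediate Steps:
R = -3 (R = -3 + (-1 - 1*(-1)) = -3 + (-1 + 1) = -3 + 0 = -3)
a(y) = (7 - 6*y)² (a(y) = (7 - 3*(y + y))² = (7 - 6*y)²)
42167 + a((-20 - 76)/(-9 + A)) = 42167 + (-7 + 6*((-20 - 76)/(-9 + 24)))² = 42167 + (-7 + 6*(-96/15))² = 42167 + (-7 + 6*(-96*1/15))² = 42167 + (-7 + 6*(-32/5))² = 42167 + (-7 - 192/5)² = 42167 + (-227/5)² = 42167 + 51529/25 = 1105704/25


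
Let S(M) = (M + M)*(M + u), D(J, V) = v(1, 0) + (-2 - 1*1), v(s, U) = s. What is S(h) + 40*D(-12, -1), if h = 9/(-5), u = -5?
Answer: -1388/25 ≈ -55.520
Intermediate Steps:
h = -9/5 (h = 9*(-⅕) = -9/5 ≈ -1.8000)
D(J, V) = -2 (D(J, V) = 1 + (-2 - 1*1) = 1 + (-2 - 1) = 1 - 3 = -2)
S(M) = 2*M*(-5 + M) (S(M) = (M + M)*(M - 5) = (2*M)*(-5 + M) = 2*M*(-5 + M))
S(h) + 40*D(-12, -1) = 2*(-9/5)*(-5 - 9/5) + 40*(-2) = 2*(-9/5)*(-34/5) - 80 = 612/25 - 80 = -1388/25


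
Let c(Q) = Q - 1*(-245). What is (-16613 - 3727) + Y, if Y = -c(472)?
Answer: -21057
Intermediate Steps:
c(Q) = 245 + Q (c(Q) = Q + 245 = 245 + Q)
Y = -717 (Y = -(245 + 472) = -1*717 = -717)
(-16613 - 3727) + Y = (-16613 - 3727) - 717 = -20340 - 717 = -21057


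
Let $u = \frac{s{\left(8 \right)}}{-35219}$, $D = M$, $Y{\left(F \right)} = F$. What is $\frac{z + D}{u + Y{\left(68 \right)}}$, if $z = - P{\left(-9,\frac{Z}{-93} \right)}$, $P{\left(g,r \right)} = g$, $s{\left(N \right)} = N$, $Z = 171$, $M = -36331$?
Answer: $- \frac{639612259}{1197442} \approx -534.15$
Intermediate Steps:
$D = -36331$
$z = 9$ ($z = \left(-1\right) \left(-9\right) = 9$)
$u = - \frac{8}{35219}$ ($u = \frac{8}{-35219} = 8 \left(- \frac{1}{35219}\right) = - \frac{8}{35219} \approx -0.00022715$)
$\frac{z + D}{u + Y{\left(68 \right)}} = \frac{9 - 36331}{- \frac{8}{35219} + 68} = - \frac{36322}{\frac{2394884}{35219}} = \left(-36322\right) \frac{35219}{2394884} = - \frac{639612259}{1197442}$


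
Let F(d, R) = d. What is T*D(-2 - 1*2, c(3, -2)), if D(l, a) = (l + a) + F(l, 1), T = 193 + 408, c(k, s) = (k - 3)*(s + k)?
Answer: -4808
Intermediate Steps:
c(k, s) = (-3 + k)*(k + s)
T = 601
D(l, a) = a + 2*l (D(l, a) = (l + a) + l = (a + l) + l = a + 2*l)
T*D(-2 - 1*2, c(3, -2)) = 601*((3² - 3*3 - 3*(-2) + 3*(-2)) + 2*(-2 - 1*2)) = 601*((9 - 9 + 6 - 6) + 2*(-2 - 2)) = 601*(0 + 2*(-4)) = 601*(0 - 8) = 601*(-8) = -4808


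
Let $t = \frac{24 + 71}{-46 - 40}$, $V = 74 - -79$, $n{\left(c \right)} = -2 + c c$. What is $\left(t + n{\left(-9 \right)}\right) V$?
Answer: $\frac{1024947}{86} \approx 11918.0$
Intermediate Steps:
$n{\left(c \right)} = -2 + c^{2}$
$V = 153$ ($V = 74 + 79 = 153$)
$t = - \frac{95}{86}$ ($t = \frac{95}{-86} = 95 \left(- \frac{1}{86}\right) = - \frac{95}{86} \approx -1.1047$)
$\left(t + n{\left(-9 \right)}\right) V = \left(- \frac{95}{86} - \left(2 - \left(-9\right)^{2}\right)\right) 153 = \left(- \frac{95}{86} + \left(-2 + 81\right)\right) 153 = \left(- \frac{95}{86} + 79\right) 153 = \frac{6699}{86} \cdot 153 = \frac{1024947}{86}$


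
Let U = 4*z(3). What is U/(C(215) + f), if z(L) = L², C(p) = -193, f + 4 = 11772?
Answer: 36/11575 ≈ 0.0031102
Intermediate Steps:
f = 11768 (f = -4 + 11772 = 11768)
U = 36 (U = 4*3² = 4*9 = 36)
U/(C(215) + f) = 36/(-193 + 11768) = 36/11575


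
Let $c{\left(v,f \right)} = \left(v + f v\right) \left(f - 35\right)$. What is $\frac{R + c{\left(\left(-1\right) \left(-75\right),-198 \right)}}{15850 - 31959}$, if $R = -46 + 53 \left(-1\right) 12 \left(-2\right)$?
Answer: $- \frac{3443801}{16109} \approx -213.78$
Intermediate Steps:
$R = 1226$ ($R = -46 + 53 \left(\left(-12\right) \left(-2\right)\right) = -46 + 53 \cdot 24 = -46 + 1272 = 1226$)
$c{\left(v,f \right)} = \left(-35 + f\right) \left(v + f v\right)$ ($c{\left(v,f \right)} = \left(v + f v\right) \left(-35 + f\right) = \left(-35 + f\right) \left(v + f v\right)$)
$\frac{R + c{\left(\left(-1\right) \left(-75\right),-198 \right)}}{15850 - 31959} = \frac{1226 + \left(-1\right) \left(-75\right) \left(-35 + \left(-198\right)^{2} - -6732\right)}{15850 - 31959} = \frac{1226 + 75 \left(-35 + 39204 + 6732\right)}{-16109} = \left(1226 + 75 \cdot 45901\right) \left(- \frac{1}{16109}\right) = \left(1226 + 3442575\right) \left(- \frac{1}{16109}\right) = 3443801 \left(- \frac{1}{16109}\right) = - \frac{3443801}{16109}$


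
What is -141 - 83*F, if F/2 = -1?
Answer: 25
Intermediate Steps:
F = -2 (F = 2*(-1) = -2)
-141 - 83*F = -141 - 83*(-2) = -141 + 166 = 25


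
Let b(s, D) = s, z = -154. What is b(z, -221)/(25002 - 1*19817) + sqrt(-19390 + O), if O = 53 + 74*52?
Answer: -154/5185 + 3*I*sqrt(1721) ≈ -0.029701 + 124.45*I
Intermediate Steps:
O = 3901 (O = 53 + 3848 = 3901)
b(z, -221)/(25002 - 1*19817) + sqrt(-19390 + O) = -154/(25002 - 1*19817) + sqrt(-19390 + 3901) = -154/(25002 - 19817) + sqrt(-15489) = -154/5185 + 3*I*sqrt(1721)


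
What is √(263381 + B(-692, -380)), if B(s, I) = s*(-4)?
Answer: √266149 ≈ 515.90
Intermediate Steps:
B(s, I) = -4*s
√(263381 + B(-692, -380)) = √(263381 - 4*(-692)) = √(263381 + 2768) = √266149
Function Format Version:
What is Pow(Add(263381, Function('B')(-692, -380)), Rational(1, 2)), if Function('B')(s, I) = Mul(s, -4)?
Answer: Pow(266149, Rational(1, 2)) ≈ 515.90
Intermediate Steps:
Function('B')(s, I) = Mul(-4, s)
Pow(Add(263381, Function('B')(-692, -380)), Rational(1, 2)) = Pow(Add(263381, Mul(-4, -692)), Rational(1, 2)) = Pow(Add(263381, 2768), Rational(1, 2)) = Pow(266149, Rational(1, 2))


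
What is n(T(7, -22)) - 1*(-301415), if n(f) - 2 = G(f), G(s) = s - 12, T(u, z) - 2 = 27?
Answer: 301434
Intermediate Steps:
T(u, z) = 29 (T(u, z) = 2 + 27 = 29)
G(s) = -12 + s
n(f) = -10 + f (n(f) = 2 + (-12 + f) = -10 + f)
n(T(7, -22)) - 1*(-301415) = (-10 + 29) - 1*(-301415) = 19 + 301415 = 301434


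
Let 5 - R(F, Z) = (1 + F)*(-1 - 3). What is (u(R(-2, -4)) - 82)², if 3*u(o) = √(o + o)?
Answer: (246 - √2)²/9 ≈ 6646.9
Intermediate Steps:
R(F, Z) = 9 + 4*F (R(F, Z) = 5 - (1 + F)*(-1 - 3) = 5 - (1 + F)*(-4) = 5 - (-4 - 4*F) = 5 + (4 + 4*F) = 9 + 4*F)
u(o) = √2*√o/3 (u(o) = √(o + o)/3 = √(2*o)/3 = (√2*√o)/3 = √2*√o/3)
(u(R(-2, -4)) - 82)² = (√2*√(9 + 4*(-2))/3 - 82)² = (√2*√(9 - 8)/3 - 82)² = (√2*√1/3 - 82)² = ((⅓)*√2*1 - 82)² = (√2/3 - 82)² = (-82 + √2/3)²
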